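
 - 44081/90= -44081/90 = - 489.79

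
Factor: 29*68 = 2^2*17^1*29^1= 1972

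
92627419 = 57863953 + 34763466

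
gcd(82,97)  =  1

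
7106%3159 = 788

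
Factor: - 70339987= - 887^1*79301^1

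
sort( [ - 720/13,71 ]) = [ - 720/13,71 ] 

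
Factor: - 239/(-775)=5^( - 2 ) * 31^( - 1 )*239^1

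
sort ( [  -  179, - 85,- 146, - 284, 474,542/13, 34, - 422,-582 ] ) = [ - 582,  -  422,  -  284,-179, - 146, - 85, 34  ,  542/13, 474 ] 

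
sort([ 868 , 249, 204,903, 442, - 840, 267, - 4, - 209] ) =[ - 840, - 209, - 4, 204,249,267,442,868,903]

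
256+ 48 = 304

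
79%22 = 13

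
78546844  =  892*88057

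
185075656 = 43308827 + 141766829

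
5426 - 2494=2932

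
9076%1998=1084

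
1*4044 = 4044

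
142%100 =42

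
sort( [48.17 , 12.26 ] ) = [ 12.26, 48.17] 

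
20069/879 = 20069/879 =22.83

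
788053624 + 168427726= 956481350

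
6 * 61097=366582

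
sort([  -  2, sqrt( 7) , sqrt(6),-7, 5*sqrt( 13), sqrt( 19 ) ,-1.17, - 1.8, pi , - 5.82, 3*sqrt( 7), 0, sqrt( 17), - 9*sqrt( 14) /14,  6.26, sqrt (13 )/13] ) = [ - 7, -5.82,-9*sqrt(14 ) /14 ,-2,-1.8,-1.17,0, sqrt( 13)/13,sqrt( 6 ),sqrt( 7 ),  pi , sqrt( 17),sqrt( 19),6.26,  3*sqrt(7 ), 5*sqrt (13 ) ]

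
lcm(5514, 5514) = 5514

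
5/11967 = 5/11967 = 0.00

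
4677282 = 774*6043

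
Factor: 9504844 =2^2 * 89^1*26699^1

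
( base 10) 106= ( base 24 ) 4A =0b1101010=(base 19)5B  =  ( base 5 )411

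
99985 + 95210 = 195195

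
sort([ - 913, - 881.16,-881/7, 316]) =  [ - 913, - 881.16, - 881/7, 316 ] 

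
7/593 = 7/593= 0.01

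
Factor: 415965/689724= 2^ ( - 2 )* 3^(- 1 )*5^1 * 7^( - 2)*11^1*17^(-1 )*23^( - 1 )*2521^1  =  138655/229908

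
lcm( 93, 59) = 5487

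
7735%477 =103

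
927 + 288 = 1215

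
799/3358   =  799/3358  =  0.24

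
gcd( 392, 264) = 8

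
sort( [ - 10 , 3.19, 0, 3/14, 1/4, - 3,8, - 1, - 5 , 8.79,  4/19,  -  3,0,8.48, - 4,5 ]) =[ - 10, - 5, - 4  , - 3, - 3,-1,0, 0,4/19, 3/14, 1/4, 3.19, 5,8,8.48,  8.79]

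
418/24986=209/12493 = 0.02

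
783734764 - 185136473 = 598598291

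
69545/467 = 69545/467 = 148.92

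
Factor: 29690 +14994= 2^2 * 11171^1 = 44684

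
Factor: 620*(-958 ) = -593960 =- 2^3*5^1 * 31^1*479^1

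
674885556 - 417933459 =256952097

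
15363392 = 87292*176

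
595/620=119/124=   0.96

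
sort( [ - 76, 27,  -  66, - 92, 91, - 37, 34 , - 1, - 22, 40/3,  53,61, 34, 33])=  [ - 92, - 76, - 66 ,-37, -22, -1, 40/3,27, 33,34,  34, 53, 61,91]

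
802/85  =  802/85=9.44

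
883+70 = 953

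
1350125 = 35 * 38575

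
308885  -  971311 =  - 662426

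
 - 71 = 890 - 961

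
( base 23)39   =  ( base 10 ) 78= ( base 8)116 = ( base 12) 66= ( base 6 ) 210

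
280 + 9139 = 9419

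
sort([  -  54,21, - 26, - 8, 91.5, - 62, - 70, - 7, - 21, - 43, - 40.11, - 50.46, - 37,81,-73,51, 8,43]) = [ - 73, - 70, - 62, - 54, - 50.46, - 43,-40.11, -37, - 26 , - 21, - 8, - 7, 8,21, 43,51,81,91.5] 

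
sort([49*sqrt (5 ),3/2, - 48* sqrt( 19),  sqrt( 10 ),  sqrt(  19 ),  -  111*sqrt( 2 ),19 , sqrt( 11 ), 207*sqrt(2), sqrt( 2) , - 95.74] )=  [  -  48*sqrt( 19 ),-111 * sqrt(2 ) ,-95.74,sqrt( 2),3/2,sqrt( 10), sqrt( 11), sqrt(19),19,49*sqrt( 5),207 *sqrt( 2 )]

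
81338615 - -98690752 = 180029367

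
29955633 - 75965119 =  - 46009486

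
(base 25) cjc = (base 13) 3835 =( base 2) 1111100110011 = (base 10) 7987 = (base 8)17463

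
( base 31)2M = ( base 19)48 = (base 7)150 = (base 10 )84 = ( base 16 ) 54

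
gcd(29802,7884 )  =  6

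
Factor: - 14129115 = -3^1*5^1*7^1*11^1*13^1*941^1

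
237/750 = 79/250=0.32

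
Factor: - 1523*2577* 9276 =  - 2^2*3^2*773^1*859^1 * 1523^1 = - 36406175796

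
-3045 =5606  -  8651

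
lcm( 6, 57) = 114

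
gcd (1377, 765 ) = 153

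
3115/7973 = 445/1139=0.39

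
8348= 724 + 7624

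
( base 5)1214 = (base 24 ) 7G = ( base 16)b8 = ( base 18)a4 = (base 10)184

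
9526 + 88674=98200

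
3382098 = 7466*453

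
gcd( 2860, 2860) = 2860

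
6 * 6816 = 40896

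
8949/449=8949/449  =  19.93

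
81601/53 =81601/53 = 1539.64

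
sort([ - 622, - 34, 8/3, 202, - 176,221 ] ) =[ - 622,- 176, - 34,8/3,202, 221]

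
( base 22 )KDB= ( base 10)9977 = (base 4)2123321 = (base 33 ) 95B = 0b10011011111001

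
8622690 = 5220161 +3402529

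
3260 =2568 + 692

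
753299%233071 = 54086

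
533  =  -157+690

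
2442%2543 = 2442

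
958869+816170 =1775039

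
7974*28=223272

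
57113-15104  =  42009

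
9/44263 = 9/44263= 0.00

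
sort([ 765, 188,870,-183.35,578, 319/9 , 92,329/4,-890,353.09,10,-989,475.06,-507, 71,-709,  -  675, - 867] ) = [  -  989,- 890,- 867,- 709,-675,-507 ,-183.35,10,319/9,71,  329/4, 92, 188,353.09,475.06, 578,765,  870] 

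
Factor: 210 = 2^1*3^1*5^1 * 7^1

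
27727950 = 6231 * 4450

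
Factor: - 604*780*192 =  - 90455040  =  - 2^10 * 3^2 * 5^1*13^1 * 151^1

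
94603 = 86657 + 7946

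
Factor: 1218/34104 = 2^( - 2 )*7^ ( - 1) = 1/28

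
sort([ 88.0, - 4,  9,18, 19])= [ - 4, 9,18,19,88.0]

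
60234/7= 8604 + 6/7 =8604.86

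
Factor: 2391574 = 2^1*43^1 * 27809^1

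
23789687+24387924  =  48177611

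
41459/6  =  41459/6 = 6909.83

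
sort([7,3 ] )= [3,7]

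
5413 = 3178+2235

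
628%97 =46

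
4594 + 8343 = 12937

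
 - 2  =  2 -4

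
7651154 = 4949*1546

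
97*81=7857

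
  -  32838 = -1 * 32838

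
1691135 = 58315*29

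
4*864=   3456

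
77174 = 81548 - 4374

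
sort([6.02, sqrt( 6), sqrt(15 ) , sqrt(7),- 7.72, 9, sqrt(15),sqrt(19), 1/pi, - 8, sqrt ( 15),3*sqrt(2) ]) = [ - 8, - 7.72 , 1/pi, sqrt(6 ), sqrt(7 ),sqrt( 15 ), sqrt( 15 ), sqrt ( 15), 3*sqrt(2), sqrt (19),  6.02,9 ] 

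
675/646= 675/646 = 1.04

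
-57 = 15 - 72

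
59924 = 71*844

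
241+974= 1215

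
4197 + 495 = 4692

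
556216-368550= 187666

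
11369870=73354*155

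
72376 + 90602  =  162978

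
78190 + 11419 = 89609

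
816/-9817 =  - 816/9817 = - 0.08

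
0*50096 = 0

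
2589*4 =10356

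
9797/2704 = 9797/2704 =3.62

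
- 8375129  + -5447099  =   - 13822228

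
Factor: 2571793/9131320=2^(-3 )*5^( - 1 )*7^1*11^(  -  1)*47^1*7817^1 * 20753^(  -  1 )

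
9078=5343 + 3735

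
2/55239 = 2/55239 = 0.00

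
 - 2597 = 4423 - 7020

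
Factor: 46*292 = 2^3*23^1 * 73^1  =  13432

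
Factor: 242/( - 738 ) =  - 3^( - 2)*11^2*41^( - 1 ) = -  121/369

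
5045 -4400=645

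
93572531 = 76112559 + 17459972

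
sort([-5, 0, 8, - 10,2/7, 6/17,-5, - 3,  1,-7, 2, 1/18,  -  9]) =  [  -  10,  -  9, - 7, - 5, - 5,  -  3, 0, 1/18, 2/7, 6/17,1, 2, 8 ]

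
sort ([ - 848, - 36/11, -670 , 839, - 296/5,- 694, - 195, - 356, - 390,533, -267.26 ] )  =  [-848,- 694, - 670, - 390, - 356, - 267.26,-195,-296/5,  -  36/11,533, 839]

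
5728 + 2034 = 7762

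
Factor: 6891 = 3^1*2297^1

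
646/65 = 9 + 61/65 = 9.94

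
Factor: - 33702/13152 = - 41/16 = -2^(-4)*41^1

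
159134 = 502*317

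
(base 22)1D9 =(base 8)1413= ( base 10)779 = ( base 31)P4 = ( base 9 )1055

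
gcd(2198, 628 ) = 314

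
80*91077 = 7286160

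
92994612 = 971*95772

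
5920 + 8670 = 14590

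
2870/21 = 136 + 2/3 = 136.67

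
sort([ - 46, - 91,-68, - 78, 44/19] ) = [  -  91, - 78, - 68,  -  46,44/19]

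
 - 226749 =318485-545234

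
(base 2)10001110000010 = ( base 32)8S2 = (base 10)9090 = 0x2382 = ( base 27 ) cci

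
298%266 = 32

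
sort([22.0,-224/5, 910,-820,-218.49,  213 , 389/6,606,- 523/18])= [-820, -218.49 , - 224/5,-523/18,  22.0,  389/6,  213, 606, 910] 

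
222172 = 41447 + 180725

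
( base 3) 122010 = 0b111001110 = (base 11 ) 390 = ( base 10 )462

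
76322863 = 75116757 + 1206106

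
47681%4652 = 1161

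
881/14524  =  881/14524 = 0.06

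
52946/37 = 1430 + 36/37=1430.97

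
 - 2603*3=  - 7809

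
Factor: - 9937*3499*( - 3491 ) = 121380544433 = 19^1*523^1*3491^1*3499^1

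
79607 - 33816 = 45791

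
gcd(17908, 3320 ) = 4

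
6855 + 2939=9794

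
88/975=88/975 = 0.09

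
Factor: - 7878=-2^1*3^1*13^1*101^1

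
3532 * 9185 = 32441420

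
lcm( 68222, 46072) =3547544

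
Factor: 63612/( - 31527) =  - 228/113 = -2^2*3^1*19^1*113^ ( - 1 )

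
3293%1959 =1334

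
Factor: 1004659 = 1004659^1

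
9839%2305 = 619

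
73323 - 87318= - 13995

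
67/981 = 67/981 = 0.07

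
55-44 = 11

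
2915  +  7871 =10786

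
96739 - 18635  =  78104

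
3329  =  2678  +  651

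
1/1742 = 1/1742 = 0.00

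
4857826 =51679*94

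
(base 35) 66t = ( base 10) 7589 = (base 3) 101102002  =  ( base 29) 90k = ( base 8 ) 16645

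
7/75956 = 7/75956 = 0.00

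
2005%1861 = 144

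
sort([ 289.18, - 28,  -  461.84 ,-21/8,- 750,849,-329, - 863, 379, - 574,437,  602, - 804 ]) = [-863, - 804, - 750,-574,-461.84,-329,-28, - 21/8, 289.18,379, 437,602,849 ] 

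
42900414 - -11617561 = 54517975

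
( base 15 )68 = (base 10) 98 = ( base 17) 5d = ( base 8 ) 142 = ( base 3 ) 10122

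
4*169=676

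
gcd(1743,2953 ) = 1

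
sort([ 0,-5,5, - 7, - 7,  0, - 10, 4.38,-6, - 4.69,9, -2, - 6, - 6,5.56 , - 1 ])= [ - 10 , - 7, - 7, - 6, - 6, - 6 ,-5,- 4.69, - 2, - 1, 0, 0,4.38, 5,  5.56,9] 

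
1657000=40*41425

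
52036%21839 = 8358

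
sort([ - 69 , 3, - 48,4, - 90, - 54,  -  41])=[ - 90 , -69, - 54,- 48, - 41 , 3,4]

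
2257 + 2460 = 4717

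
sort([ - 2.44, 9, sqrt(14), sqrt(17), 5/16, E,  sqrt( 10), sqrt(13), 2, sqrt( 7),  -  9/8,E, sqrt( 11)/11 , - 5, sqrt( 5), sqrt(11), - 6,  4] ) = [ - 6,-5,-2.44,- 9/8, sqrt( 11 ) /11,  5/16,2, sqrt( 5),sqrt( 7 ), E, E, sqrt( 10), sqrt( 11), sqrt( 13 ), sqrt( 14 ), 4,sqrt(17), 9]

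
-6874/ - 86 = 3437/43= 79.93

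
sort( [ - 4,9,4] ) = [ - 4,4, 9] 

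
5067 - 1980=3087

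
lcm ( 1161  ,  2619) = 112617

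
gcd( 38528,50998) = 86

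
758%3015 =758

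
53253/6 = 8875 + 1/2  =  8875.50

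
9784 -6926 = 2858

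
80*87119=6969520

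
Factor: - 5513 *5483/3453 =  - 3^( -1 )*37^1 * 149^1*1151^( - 1)*5483^1=- 30227779/3453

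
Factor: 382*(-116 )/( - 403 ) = 44312/403 = 2^3*13^(-1 ) * 29^1*31^(-1 ) * 191^1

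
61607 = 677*91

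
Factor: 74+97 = 171 = 3^2 * 19^1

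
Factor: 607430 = 2^1*5^1*19^1 * 23^1*139^1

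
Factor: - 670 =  - 2^1*5^1*67^1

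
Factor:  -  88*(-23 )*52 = 105248 = 2^5 * 11^1 * 13^1  *23^1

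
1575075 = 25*63003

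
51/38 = 1 + 13/38 = 1.34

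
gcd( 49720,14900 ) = 20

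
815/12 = 815/12 = 67.92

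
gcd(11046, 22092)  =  11046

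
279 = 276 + 3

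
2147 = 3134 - 987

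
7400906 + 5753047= 13153953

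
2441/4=610 + 1/4 = 610.25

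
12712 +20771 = 33483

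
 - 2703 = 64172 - 66875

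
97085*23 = 2232955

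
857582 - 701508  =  156074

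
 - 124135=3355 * (-37)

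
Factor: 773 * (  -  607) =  - 607^1*773^1 = -469211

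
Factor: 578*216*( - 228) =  - 2^6*3^4*17^2*19^1 = - 28465344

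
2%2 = 0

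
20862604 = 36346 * 574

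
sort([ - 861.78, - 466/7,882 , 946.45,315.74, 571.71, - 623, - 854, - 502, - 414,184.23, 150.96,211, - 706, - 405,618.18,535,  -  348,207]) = [ - 861.78, - 854, - 706, - 623 , - 502, - 414,-405  , - 348, - 466/7, 150.96,184.23,207, 211,315.74,535,571.71, 618.18  ,  882, 946.45]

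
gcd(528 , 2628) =12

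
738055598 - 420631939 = 317423659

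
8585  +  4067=12652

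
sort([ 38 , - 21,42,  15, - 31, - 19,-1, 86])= [ - 31, - 21, - 19, - 1, 15,  38,42, 86 ]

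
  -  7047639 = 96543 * ( -73)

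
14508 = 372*39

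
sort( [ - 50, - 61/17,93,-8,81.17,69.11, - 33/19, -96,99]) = [ - 96,-50, - 8,  -  61/17, -33/19,69.11,81.17 , 93,99] 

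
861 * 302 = 260022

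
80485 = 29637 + 50848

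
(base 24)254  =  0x4fc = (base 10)1276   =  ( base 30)1CG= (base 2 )10011111100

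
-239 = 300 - 539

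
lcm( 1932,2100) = 48300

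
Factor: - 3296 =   -  2^5*103^1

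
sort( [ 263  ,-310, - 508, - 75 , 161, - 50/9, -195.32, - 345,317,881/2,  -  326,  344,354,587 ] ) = [ - 508, - 345, - 326, - 310, - 195.32, - 75, - 50/9, 161, 263, 317,344,354, 881/2, 587 ] 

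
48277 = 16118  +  32159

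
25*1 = 25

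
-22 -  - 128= 106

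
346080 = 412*840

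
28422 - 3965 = 24457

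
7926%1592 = 1558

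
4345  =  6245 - 1900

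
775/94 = 8 + 23/94 = 8.24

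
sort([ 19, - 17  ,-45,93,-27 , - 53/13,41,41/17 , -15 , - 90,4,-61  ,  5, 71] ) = [  -  90,  -  61, - 45, - 27, - 17, - 15, - 53/13, 41/17, 4,5,  19,41,71, 93]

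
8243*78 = 642954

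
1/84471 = 1/84471 = 0.00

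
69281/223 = 310 + 151/223= 310.68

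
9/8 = 9/8 = 1.12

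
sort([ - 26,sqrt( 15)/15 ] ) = [- 26, sqrt( 15 ) /15 ]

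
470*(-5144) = - 2417680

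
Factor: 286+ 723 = 1009 = 1009^1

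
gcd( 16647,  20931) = 3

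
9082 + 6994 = 16076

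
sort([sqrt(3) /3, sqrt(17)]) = [sqrt( 3 )/3, sqrt( 17 )] 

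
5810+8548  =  14358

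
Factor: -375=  - 3^1*5^3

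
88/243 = 88/243= 0.36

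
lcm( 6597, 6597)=6597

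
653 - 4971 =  - 4318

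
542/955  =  542/955 = 0.57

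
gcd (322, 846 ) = 2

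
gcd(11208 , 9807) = 1401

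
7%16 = 7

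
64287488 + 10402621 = 74690109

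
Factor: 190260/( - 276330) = -42/61 =- 2^1*3^1*7^1*61^ ( - 1 )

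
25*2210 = 55250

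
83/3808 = 83/3808=0.02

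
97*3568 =346096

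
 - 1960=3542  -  5502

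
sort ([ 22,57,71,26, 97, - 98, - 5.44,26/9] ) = [ - 98 ,-5.44,26/9, 22,26,57 , 71,97 ] 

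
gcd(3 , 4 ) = 1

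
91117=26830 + 64287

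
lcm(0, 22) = 0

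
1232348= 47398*26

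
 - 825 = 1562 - 2387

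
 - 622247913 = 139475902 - 761723815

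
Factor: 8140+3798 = 11938 =2^1*47^1*127^1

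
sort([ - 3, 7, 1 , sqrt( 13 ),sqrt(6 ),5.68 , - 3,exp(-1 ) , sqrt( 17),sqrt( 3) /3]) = [- 3,- 3,exp ( - 1), sqrt( 3)/3,1,sqrt( 6), sqrt( 13), sqrt( 17),5.68, 7]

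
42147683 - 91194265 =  - 49046582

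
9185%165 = 110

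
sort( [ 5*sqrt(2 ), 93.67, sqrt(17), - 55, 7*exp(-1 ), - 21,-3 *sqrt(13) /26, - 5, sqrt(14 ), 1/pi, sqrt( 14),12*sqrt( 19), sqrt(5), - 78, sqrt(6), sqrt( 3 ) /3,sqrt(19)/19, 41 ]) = [ - 78, - 55 , - 21, - 5 ,-3*sqrt ( 13)/26, sqrt(19 )/19, 1/pi, sqrt(3 ) /3,  sqrt(5 ),sqrt(6),7*exp(-1 ),sqrt(14), sqrt(14), sqrt(17),5 * sqrt( 2), 41, 12*sqrt( 19), 93.67 ] 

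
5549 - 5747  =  -198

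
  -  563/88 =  -7 + 53/88 =- 6.40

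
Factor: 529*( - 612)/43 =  - 2^2  *3^2*17^1*23^2*43^(-1) = - 323748/43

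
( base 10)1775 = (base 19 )4H8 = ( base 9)2382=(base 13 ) A67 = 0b11011101111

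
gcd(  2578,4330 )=2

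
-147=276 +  - 423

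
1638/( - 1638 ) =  - 1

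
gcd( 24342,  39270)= 6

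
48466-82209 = -33743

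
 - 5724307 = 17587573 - 23311880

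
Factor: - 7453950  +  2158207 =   -  5295743 = - 1019^1*5197^1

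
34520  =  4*8630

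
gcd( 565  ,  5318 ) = 1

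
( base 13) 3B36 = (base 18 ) 183H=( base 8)20457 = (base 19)14a2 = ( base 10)8495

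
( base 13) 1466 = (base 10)2957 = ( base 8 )5615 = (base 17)a3g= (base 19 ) 83c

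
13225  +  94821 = 108046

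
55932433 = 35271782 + 20660651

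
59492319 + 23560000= 83052319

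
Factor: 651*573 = 373023= 3^2 * 7^1  *  31^1*191^1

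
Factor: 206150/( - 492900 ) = -133/318 =- 2^( - 1)*3^( - 1) * 7^1*19^1*53^ ( - 1)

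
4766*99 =471834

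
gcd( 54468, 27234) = 27234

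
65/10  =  6 + 1/2 = 6.50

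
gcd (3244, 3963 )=1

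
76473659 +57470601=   133944260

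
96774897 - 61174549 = 35600348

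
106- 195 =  - 89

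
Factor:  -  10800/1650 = -2^3*3^2*11^( - 1) = -72/11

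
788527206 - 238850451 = 549676755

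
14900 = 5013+9887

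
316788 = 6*52798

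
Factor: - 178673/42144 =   -  2^( - 5) * 3^ ( - 1) * 11^1*37^1 = - 407/96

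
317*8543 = 2708131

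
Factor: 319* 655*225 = 47012625 = 3^2*5^3*11^1*29^1 *131^1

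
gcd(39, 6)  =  3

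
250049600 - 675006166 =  - 424956566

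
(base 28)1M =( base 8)62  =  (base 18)2E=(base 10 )50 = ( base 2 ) 110010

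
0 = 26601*0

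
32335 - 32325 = 10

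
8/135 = 8/135 = 0.06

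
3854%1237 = 143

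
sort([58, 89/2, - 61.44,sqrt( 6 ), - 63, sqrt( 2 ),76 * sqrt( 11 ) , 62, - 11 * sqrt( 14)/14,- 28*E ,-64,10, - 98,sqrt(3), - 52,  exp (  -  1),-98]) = [-98, - 98, - 28*E, - 64, - 63, - 61.44, - 52, - 11*sqrt( 14 )/14,exp(- 1 ), sqrt(  2), sqrt(3 ), sqrt(6 ),  10,89/2,58,62,  76*sqrt( 11 ) ] 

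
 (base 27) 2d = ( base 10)67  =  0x43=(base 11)61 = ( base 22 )31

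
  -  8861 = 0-8861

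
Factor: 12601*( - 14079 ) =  - 177409479 = - 3^1 * 13^1*19^2*12601^1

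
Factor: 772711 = 19^1*67^1*607^1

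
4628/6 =771 + 1/3 = 771.33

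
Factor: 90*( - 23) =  - 2070 = - 2^1*3^2*5^1*23^1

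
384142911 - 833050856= - 448907945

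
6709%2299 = 2111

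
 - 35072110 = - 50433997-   -  15361887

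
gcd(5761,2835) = 7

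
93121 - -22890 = 116011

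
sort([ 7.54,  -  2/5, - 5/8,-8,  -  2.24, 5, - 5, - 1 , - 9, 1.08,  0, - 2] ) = [ - 9  , - 8, -5, -2.24,-2,  -  1,-5/8,  -  2/5, 0,  1.08,5 , 7.54 ] 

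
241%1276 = 241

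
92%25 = 17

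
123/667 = 123/667 = 0.18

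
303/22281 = 101/7427 = 0.01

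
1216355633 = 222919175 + 993436458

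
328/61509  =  328/61509 = 0.01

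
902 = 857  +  45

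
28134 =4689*6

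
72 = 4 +68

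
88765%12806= 11929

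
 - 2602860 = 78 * ( -33370) 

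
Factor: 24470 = 2^1*5^1*2447^1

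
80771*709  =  57266639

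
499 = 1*499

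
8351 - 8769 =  - 418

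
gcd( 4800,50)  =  50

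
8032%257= 65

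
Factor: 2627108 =2^2* 11^1*59707^1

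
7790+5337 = 13127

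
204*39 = 7956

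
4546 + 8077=12623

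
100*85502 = 8550200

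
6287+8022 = 14309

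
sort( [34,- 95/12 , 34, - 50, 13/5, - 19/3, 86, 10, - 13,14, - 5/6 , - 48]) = [-50, - 48,  -  13,- 95/12, - 19/3, - 5/6, 13/5,10, 14, 34  ,  34,86]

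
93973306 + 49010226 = 142983532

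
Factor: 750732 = 2^2*3^1*73^1*857^1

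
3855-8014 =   -  4159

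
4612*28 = 129136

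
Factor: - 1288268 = -2^2*322067^1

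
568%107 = 33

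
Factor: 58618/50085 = 158/135=2^1 * 3^(-3)*5^(-1 ) * 79^1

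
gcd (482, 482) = 482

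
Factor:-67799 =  - 151^1*449^1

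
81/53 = 1 + 28/53 = 1.53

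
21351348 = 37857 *564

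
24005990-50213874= - 26207884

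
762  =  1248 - 486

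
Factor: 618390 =2^1 * 3^2 * 5^1*6871^1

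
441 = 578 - 137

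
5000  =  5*1000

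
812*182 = 147784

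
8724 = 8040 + 684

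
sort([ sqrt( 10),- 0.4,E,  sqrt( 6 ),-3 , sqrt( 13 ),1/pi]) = [ - 3, -0.4, 1/pi, sqrt(6 ),  E , sqrt( 10),sqrt( 13) ] 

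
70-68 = 2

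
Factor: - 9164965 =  - 5^1* 139^1*13187^1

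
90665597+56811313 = 147476910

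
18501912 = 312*59301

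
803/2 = 803/2  =  401.50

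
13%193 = 13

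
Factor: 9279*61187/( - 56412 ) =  - 63083797/6268  =  -2^( - 2)*7^1*1031^1*1567^( - 1)*8741^1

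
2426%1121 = 184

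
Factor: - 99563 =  - 99563^1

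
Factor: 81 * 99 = 8019 = 3^6 * 11^1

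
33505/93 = 33505/93=360.27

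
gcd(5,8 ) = 1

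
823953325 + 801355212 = 1625308537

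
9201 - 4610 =4591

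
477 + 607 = 1084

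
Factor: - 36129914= -2^1*137^1 * 131861^1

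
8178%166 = 44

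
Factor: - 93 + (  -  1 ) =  - 94 = - 2^1*47^1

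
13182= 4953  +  8229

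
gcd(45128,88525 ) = 1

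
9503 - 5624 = 3879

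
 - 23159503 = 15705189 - 38864692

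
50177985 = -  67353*( - 745)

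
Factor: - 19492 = -2^2*11^1*443^1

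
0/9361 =0 = 0.00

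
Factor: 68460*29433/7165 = 2^2*3^2* 7^1*163^1*1433^(  -  1 ) * 9811^1 = 402996636/1433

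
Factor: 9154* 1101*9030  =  91009342620= 2^2 * 3^2*5^1 * 7^1*23^1*43^1 * 199^1*367^1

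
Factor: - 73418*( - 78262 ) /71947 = 2^2*109^1 *359^1*36709^1*71947^( - 1 ) = 5745839516/71947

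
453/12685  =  453/12685 = 0.04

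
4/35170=2/17585 = 0.00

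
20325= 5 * 4065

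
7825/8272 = 7825/8272 =0.95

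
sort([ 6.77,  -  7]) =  [-7,6.77] 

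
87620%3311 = 1534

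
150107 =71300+78807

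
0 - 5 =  - 5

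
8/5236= 2/1309 = 0.00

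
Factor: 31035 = 3^1*5^1*2069^1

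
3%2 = 1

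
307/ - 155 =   -  2 + 3/155 =- 1.98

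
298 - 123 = 175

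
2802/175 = 16 + 2/175 = 16.01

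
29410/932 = 14705/466= 31.56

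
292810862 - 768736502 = - 475925640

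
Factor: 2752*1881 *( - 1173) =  - 2^6*3^3*11^1 * 17^1 * 19^1 * 23^1*  43^1 = - 6072048576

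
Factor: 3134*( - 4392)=-2^4 * 3^2 * 61^1*1567^1 = - 13764528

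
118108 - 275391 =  - 157283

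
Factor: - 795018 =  - 2^1*3^1*7^1*23^1*823^1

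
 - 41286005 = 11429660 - 52715665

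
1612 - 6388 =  - 4776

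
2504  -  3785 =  - 1281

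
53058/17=3121 + 1/17 = 3121.06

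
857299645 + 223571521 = 1080871166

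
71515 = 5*14303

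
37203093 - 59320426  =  -22117333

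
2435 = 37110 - 34675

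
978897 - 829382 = 149515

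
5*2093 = 10465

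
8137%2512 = 601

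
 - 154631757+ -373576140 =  - 528207897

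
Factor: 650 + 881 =1531^1 = 1531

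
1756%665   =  426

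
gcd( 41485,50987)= 1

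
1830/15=122  =  122.00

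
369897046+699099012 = 1068996058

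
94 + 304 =398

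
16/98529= 16/98529 = 0.00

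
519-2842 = -2323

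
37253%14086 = 9081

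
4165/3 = 1388+1/3 =1388.33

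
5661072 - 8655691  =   - 2994619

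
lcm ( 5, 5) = 5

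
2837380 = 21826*130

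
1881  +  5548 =7429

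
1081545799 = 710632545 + 370913254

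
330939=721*459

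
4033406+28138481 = 32171887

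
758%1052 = 758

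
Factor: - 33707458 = - 2^1*73^1*230873^1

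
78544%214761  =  78544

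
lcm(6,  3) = 6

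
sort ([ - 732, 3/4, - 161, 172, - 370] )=[ - 732,  -  370, - 161,3/4 , 172] 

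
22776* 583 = 13278408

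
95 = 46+49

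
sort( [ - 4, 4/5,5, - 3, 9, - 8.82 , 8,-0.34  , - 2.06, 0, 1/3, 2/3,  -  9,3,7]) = [ - 9 , - 8.82,  -  4,-3, - 2.06,  -  0.34,0,1/3, 2/3, 4/5,3, 5, 7 , 8, 9 ]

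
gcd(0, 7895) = 7895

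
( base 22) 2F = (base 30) 1T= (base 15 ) 3E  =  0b111011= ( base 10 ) 59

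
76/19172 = 19/4793 =0.00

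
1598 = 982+616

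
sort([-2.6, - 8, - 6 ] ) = [ - 8,-6, - 2.6]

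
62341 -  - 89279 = 151620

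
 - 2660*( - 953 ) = 2534980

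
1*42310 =42310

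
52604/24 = 2191 + 5/6=2191.83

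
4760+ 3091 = 7851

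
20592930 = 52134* 395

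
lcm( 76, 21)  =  1596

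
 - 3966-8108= -12074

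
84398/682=123 +256/341 = 123.75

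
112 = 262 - 150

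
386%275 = 111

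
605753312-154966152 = 450787160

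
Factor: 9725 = 5^2*389^1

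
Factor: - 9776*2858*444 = -12405274752 = -2^7 *3^1*13^1*37^1*47^1*1429^1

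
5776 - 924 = 4852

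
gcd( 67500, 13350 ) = 150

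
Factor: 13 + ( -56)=-43 = - 43^1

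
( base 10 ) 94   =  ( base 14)6a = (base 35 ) 2o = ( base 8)136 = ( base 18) 54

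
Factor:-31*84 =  - 2604 = - 2^2 * 3^1*  7^1*31^1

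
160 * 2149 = 343840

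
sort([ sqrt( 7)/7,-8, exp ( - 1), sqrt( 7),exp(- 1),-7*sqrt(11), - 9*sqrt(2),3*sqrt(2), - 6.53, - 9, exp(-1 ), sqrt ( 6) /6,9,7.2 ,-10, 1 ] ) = [-7 * sqrt(11),-9*sqrt(2 ), - 10,-9,- 8 ,-6.53,  exp( - 1 ) , exp( - 1),exp( -1),sqrt(7) /7, sqrt(6 )/6,1,  sqrt(7) , 3*sqrt ( 2),7.2, 9]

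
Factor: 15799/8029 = 31^( - 1 ) * 61^1 =61/31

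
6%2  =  0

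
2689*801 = 2153889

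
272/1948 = 68/487= 0.14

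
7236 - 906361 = -899125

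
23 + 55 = 78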